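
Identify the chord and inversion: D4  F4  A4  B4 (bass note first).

The pitch classes D, F, A, B arrange in thirds as B–D–F–A: a B half-diminished seventh chord.
The lowest note is D, the third of the chord, so this is first inversion (figured bass 6/5).

B half-diminished seventh, first inversion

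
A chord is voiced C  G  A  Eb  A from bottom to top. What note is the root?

Reordering C, G, A, Eb into stacked thirds gives A–C–Eb–G; the bottom of that stack, A, is the root.

A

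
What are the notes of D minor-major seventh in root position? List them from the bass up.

D, F, A, C#

Spelling D minor-major seventh: D–F–A–C#. In root position the root is bass, giving D, F, A, C# from the bottom.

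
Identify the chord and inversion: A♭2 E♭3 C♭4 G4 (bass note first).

Ab minor-major seventh, root position

Reducing to letter names: Ab, Eb, Cb, G. These stack in thirds as Ab–Cb–Eb–G — an Ab minor-major seventh chord.
The lowest note is Ab, the root of the chord, so this is root position (figured bass 7).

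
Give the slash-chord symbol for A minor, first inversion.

Am/C

First inversion of A minor has the third (C) in the bass. As a slash chord: Am/C.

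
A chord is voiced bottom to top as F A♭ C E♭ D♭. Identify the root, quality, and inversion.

Db major ninth, first inversion

The distinct note names are F, Ab, C, Eb, Db. Stacked in thirds they read Db–F–Ab–C–Eb, which is a major ninth chord on Db.
F is the third of Db major ninth; third in the bass means first inversion.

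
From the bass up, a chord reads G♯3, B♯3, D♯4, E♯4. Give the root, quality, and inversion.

Reducing to letter names: G#, B#, D#, E#. These stack in thirds as E#–G#–B#–D# — an E# minor seventh chord.
The lowest note is G#, the third of the chord, so this is first inversion (figured bass 6/5).

E# minor seventh, first inversion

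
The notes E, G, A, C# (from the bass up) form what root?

A

Reordering E, G, A, C# into stacked thirds gives A–C#–E–G; the bottom of that stack, A, is the root.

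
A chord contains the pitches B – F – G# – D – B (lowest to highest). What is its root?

G#

B, F, G#, D are the tones of a G# diminished seventh chord (G#–B–D–F), making G# the root.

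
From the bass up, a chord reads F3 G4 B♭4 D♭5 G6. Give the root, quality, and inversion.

G half-diminished seventh, third inversion

The pitch classes F, G, Bb, Db arrange in thirds as G–Bb–Db–F: a G half-diminished seventh chord.
The lowest note is F, the seventh of the chord, so this is third inversion (figured bass 4/2).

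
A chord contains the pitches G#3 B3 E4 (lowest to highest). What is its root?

The distinct letter names are G#, B, E. Arranged as a stack of thirds they read E–G#–B, so E is the root (an E major triad).

E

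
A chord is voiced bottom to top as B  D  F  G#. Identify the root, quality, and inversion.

G# diminished seventh, first inversion

The distinct note names are B, D, F, G#. Stacked in thirds they read G#–B–D–F, which is a diminished seventh chord on G#.
B is the third of G# diminished seventh; third in the bass means first inversion (figured bass 6/5).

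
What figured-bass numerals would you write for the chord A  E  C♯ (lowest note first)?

The notes A, E, C# stack in thirds as A–C#–E — an A major triad. The bass A is the root, so this is root position: figured 5/3.

5/3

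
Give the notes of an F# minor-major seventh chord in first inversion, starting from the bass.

A, C#, E#, F#

Spelling F# minor-major seventh: F#–A–C#–E#. In first inversion the third is bass, giving A, C#, E#, F# from the bottom.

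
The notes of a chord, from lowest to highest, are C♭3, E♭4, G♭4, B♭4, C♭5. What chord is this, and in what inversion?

Reducing to letter names: Cb, Eb, Gb, Bb. These stack in thirds as Cb–Eb–Gb–Bb — a Cb major seventh chord.
With the root (Cb) in the bass, the chord is in root position (figured bass 7).

Cb major seventh, root position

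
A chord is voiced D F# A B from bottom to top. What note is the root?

B

The distinct letter names are D, F#, A, B. Arranged as a stack of thirds they read B–D–F#–A, so B is the root (a B minor seventh chord).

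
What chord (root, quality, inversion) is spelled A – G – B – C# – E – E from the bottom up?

Reducing to letter names: A, G, B, C#, E. These stack in thirds as A–C#–E–G–B — an A dominant ninth chord.
A is the root of A dominant ninth; root in the bass means root position.

A dominant ninth, root position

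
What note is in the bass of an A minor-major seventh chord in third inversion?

G#

The seventh of A minor-major seventh (A–C–E–G#) is G#; that is the bass in third inversion.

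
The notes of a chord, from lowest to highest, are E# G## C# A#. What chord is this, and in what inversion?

The pitch classes E#, G##, C#, A# arrange in thirds as A#–C#–E#–G##: an A# minor-major seventh chord.
The lowest note is E#, the fifth of the chord, so this is second inversion (figured bass 4/3).

A# minor-major seventh, second inversion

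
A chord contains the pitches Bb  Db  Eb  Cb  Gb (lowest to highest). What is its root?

Cb

Reordering Bb, Db, Eb, Cb, Gb into stacked thirds gives Cb–Eb–Gb–Bb–Db; the bottom of that stack, Cb, is the root.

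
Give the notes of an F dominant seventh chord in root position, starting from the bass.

F dominant seventh is F–A–C–Eb. Root position puts the root (F) in the bass, with the remaining tones above: F, A, C, Eb.

F, A, C, Eb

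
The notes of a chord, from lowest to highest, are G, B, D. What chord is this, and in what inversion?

G major, root position

The distinct note names are G, B, D. Stacked in thirds they read G–B–D, which is a major triad on G.
G is the root of G major; root in the bass means root position (figured bass 5/3).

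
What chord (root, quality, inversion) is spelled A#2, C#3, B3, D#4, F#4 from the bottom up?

B major ninth, third inversion

Reducing to letter names: A#, C#, B, D#, F#. These stack in thirds as B–D#–F#–A#–C# — a B major ninth chord.
The lowest note is A#, the seventh of the chord, so this is third inversion.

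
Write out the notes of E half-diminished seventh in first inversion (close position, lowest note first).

G, Bb, D, E

E half-diminished seventh is E–G–Bb–D. First inversion puts the third (G) in the bass, with the remaining tones above: G, Bb, D, E.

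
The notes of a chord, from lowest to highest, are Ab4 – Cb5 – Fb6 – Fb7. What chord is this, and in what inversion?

The pitch classes Ab, Cb, Fb arrange in thirds as Fb–Ab–Cb: an Fb major triad.
With the third (Ab) in the bass, the chord is in first inversion (figured bass 6).

Fb major, first inversion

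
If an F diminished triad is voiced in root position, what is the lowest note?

F

The root of F diminished (F–Ab–Cb) is F; that is the bass in root position.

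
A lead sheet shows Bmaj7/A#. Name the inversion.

third inversion

Bmaj7/A# means B major seventh with A# in the bass. A# is the seventh of B major seventh (B–D#–F#–A#), so this is third inversion.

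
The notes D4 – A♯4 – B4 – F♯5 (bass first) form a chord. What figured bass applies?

The notes D, A#, B, F# stack in thirds as B–D–F#–A# — a B minor-major seventh chord. The bass D is the third, so this is first inversion: figured 6/5.

6/5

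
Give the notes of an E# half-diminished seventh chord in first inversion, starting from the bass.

G#, B, D#, E#

Spelling E# half-diminished seventh: E#–G#–B–D#. In first inversion the third is bass, giving G#, B, D#, E# from the bottom.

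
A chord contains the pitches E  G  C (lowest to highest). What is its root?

The distinct letter names are E, G, C. Arranged as a stack of thirds they read C–E–G, so C is the root (a C major triad).

C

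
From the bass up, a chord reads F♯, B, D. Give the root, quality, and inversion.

The pitch classes F#, B, D arrange in thirds as B–D–F#: a B minor triad.
With the fifth (F#) in the bass, the chord is in second inversion (figured bass 6/4).

B minor, second inversion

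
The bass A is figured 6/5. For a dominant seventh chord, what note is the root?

The figures 6/5 mean the third of the chord is in the bass. If A is the third of a dominant seventh chord, the root is F (chord tones F–A–C–Eb).

F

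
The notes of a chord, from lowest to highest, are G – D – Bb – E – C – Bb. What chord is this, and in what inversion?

C dominant ninth, second inversion

The distinct note names are G, D, Bb, E, C. Stacked in thirds they read C–E–G–Bb–D, which is a dominant ninth chord on C.
With the fifth (G) in the bass, the chord is in second inversion.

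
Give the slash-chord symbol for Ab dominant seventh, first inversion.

First inversion of Ab dominant seventh has the third (C) in the bass. As a slash chord: Ab7/C.

Ab7/C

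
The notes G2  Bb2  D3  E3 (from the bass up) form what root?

The distinct letter names are G, Bb, D, E. Arranged as a stack of thirds they read E–G–Bb–D, so E is the root (an E half-diminished seventh chord).

E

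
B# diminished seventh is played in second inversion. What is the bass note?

B# diminished seventh is B#–D#–F#–A. Second inversion places the fifth in the bass: F#.

F#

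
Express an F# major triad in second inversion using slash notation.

Second inversion of F# major has the fifth (C#) in the bass. As a slash chord: F#/C#.

F#/C#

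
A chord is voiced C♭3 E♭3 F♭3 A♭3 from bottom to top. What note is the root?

Reordering Cb, Eb, Fb, Ab into stacked thirds gives Fb–Ab–Cb–Eb; the bottom of that stack, Fb, is the root.

Fb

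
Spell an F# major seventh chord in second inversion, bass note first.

Spelling F# major seventh: F#–A#–C#–E#. In second inversion the fifth is bass, giving C#, E#, F#, A# from the bottom.

C#, E#, F#, A#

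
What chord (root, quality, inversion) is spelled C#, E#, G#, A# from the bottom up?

Reducing to letter names: C#, E#, G#, A#. These stack in thirds as A#–C#–E#–G# — an A# minor seventh chord.
With the third (C#) in the bass, the chord is in first inversion (figured bass 6/5).

A# minor seventh, first inversion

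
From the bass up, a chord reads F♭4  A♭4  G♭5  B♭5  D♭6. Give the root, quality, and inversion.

Gb dominant ninth, third inversion

The pitch classes Fb, Ab, Gb, Bb, Db arrange in thirds as Gb–Bb–Db–Fb–Ab: a Gb dominant ninth chord.
The lowest note is Fb, the seventh of the chord, so this is third inversion.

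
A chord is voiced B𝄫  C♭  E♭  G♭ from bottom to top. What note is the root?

Cb

The distinct letter names are Bbb, Cb, Eb, Gb. Arranged as a stack of thirds they read Cb–Eb–Gb–Bbb, so Cb is the root (a Cb dominant seventh chord).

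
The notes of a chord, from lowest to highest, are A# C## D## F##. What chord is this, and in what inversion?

D## half-diminished seventh, second inversion

Reducing to letter names: A#, C##, D##, F##. These stack in thirds as D##–F##–A#–C## — a D## half-diminished seventh chord.
The lowest note is A#, the fifth of the chord, so this is second inversion (figured bass 4/3).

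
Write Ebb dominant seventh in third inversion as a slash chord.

Ebb7/Dbb

Third inversion of Ebb dominant seventh has the seventh (Dbb) in the bass. As a slash chord: Ebb7/Dbb.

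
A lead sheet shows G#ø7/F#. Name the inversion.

G#ø7/F# means G# half-diminished seventh with F# in the bass. F# is the seventh of G# half-diminished seventh (G#–B–D–F#), so this is third inversion.

third inversion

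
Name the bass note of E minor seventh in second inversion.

B

E minor seventh is E–G–B–D. Second inversion places the fifth in the bass: B.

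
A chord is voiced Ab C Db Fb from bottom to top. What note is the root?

Reordering Ab, C, Db, Fb into stacked thirds gives Db–Fb–Ab–C; the bottom of that stack, Db, is the root.

Db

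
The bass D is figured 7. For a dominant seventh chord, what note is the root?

D

The figures 7 mean the root of the chord is in the bass. If D is the root of a dominant seventh chord, the root is D (chord tones D–F#–A–C).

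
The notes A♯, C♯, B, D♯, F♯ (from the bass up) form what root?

B

Reordering A#, C#, B, D#, F# into stacked thirds gives B–D#–F#–A#–C#; the bottom of that stack, B, is the root.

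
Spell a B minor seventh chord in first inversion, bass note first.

Spelling B minor seventh: B–D–F#–A. In first inversion the third is bass, giving D, F#, A, B from the bottom.

D, F#, A, B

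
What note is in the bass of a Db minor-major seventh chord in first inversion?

Fb

Db minor-major seventh is Db–Fb–Ab–C. First inversion places the third in the bass: Fb.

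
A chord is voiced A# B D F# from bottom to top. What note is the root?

B

Reordering A#, B, D, F# into stacked thirds gives B–D–F#–A#; the bottom of that stack, B, is the root.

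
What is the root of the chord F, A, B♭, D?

F, A, Bb, D are the tones of a Bb major seventh chord (Bb–D–F–A), making Bb the root.

Bb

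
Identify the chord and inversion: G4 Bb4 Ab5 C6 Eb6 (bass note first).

Ab major ninth, third inversion

The pitch classes G, Bb, Ab, C, Eb arrange in thirds as Ab–C–Eb–G–Bb: an Ab major ninth chord.
The lowest note is G, the seventh of the chord, so this is third inversion.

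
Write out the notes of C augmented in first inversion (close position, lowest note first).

C augmented is C–E–G#. First inversion puts the third (E) in the bass, with the remaining tones above: E, G#, C.

E, G#, C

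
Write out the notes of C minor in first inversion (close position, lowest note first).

C minor is C–Eb–G. First inversion puts the third (Eb) in the bass, with the remaining tones above: Eb, G, C.

Eb, G, C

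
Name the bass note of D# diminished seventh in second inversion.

In second inversion the fifth is lowest. For D# diminished seventh (D#–F#–A–C) that is A.

A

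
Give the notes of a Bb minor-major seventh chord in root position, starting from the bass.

Spelling Bb minor-major seventh: Bb–Db–F–A. In root position the root is bass, giving Bb, Db, F, A from the bottom.

Bb, Db, F, A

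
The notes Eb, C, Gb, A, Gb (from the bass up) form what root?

Eb, C, Gb, A are the tones of an A diminished seventh chord (A–C–Eb–Gb), making A the root.

A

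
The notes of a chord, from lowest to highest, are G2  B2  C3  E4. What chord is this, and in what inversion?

C major seventh, second inversion

The pitch classes G, B, C, E arrange in thirds as C–E–G–B: a C major seventh chord.
G is the fifth of C major seventh; fifth in the bass means second inversion (figured bass 4/3).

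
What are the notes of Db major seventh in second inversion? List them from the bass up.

Db major seventh is Db–F–Ab–C. Second inversion puts the fifth (Ab) in the bass, with the remaining tones above: Ab, C, Db, F.

Ab, C, Db, F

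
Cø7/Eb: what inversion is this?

Cø7/Eb means C half-diminished seventh with Eb in the bass. Eb is the third of C half-diminished seventh (C–Eb–Gb–Bb), so this is first inversion.

first inversion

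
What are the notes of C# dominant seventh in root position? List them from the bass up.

C#, E#, G#, B

Spelling C# dominant seventh: C#–E#–G#–B. In root position the root is bass, giving C#, E#, G#, B from the bottom.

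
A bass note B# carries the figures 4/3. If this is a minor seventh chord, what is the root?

The figures 4/3 mean the fifth of the chord is in the bass. If B# is the fifth of a minor seventh chord, the root is E# (chord tones E#–G#–B#–D#).

E#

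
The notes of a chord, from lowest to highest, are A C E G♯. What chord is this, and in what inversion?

The pitch classes A, C, E, G# arrange in thirds as A–C–E–G#: an A minor-major seventh chord.
With the root (A) in the bass, the chord is in root position (figured bass 7).

A minor-major seventh, root position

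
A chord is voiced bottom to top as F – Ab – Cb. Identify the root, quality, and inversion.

F diminished, root position

Reducing to letter names: F, Ab, Cb. These stack in thirds as F–Ab–Cb — an F diminished triad.
With the root (F) in the bass, the chord is in root position (figured bass 5/3).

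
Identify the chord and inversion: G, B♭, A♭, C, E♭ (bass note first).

Ab major ninth, third inversion

The pitch classes G, Bb, Ab, C, Eb arrange in thirds as Ab–C–Eb–G–Bb: an Ab major ninth chord.
With the seventh (G) in the bass, the chord is in third inversion.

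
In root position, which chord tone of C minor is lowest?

C

C minor is C–Eb–G. Root position places the root in the bass: C.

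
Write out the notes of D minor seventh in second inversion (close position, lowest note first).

A, C, D, F

Spelling D minor seventh: D–F–A–C. In second inversion the fifth is bass, giving A, C, D, F from the bottom.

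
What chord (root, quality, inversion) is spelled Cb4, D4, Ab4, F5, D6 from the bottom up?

D diminished seventh, third inversion

The distinct note names are Cb, D, Ab, F. Stacked in thirds they read D–F–Ab–Cb, which is a diminished seventh chord on D.
The lowest note is Cb, the seventh of the chord, so this is third inversion (figured bass 4/2).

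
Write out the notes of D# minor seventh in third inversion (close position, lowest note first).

C#, D#, F#, A#

D# minor seventh is D#–F#–A#–C#. Third inversion puts the seventh (C#) in the bass, with the remaining tones above: C#, D#, F#, A#.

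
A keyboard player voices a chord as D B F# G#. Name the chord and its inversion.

G# half-diminished seventh, second inversion

The pitch classes D, B, F#, G# arrange in thirds as G#–B–D–F#: a G# half-diminished seventh chord.
With the fifth (D) in the bass, the chord is in second inversion (figured bass 4/3).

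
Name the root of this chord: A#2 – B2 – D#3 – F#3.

B

Reordering A#, B, D#, F# into stacked thirds gives B–D#–F#–A#; the bottom of that stack, B, is the root.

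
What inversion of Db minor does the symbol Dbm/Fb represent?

first inversion

Dbm/Fb means Db minor with Fb in the bass. Fb is the third of Db minor (Db–Fb–Ab), so this is first inversion.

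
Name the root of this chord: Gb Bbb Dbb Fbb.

Gb, Bbb, Dbb, Fbb are the tones of a Gb diminished seventh chord (Gb–Bbb–Dbb–Fbb), making Gb the root.

Gb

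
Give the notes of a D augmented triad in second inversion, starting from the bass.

A#, D, F#

The chord tones are D–F#–A#. With the fifth (A#) lowest for second inversion: A#, D, F#.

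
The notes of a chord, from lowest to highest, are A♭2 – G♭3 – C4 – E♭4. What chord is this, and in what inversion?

Ab dominant seventh, root position

Reducing to letter names: Ab, Gb, C, Eb. These stack in thirds as Ab–C–Eb–Gb — an Ab dominant seventh chord.
With the root (Ab) in the bass, the chord is in root position (figured bass 7).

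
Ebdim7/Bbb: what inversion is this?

Ebdim7/Bbb means Eb diminished seventh with Bbb in the bass. Bbb is the fifth of Eb diminished seventh (Eb–Gb–Bbb–Dbb), so this is second inversion.

second inversion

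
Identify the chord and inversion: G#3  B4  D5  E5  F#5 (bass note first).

The pitch classes G#, B, D, E, F# arrange in thirds as E–G#–B–D–F#: an E dominant ninth chord.
With the third (G#) in the bass, the chord is in first inversion.

E dominant ninth, first inversion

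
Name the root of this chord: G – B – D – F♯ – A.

G

Reordering G, B, D, F#, A into stacked thirds gives G–B–D–F#–A; the bottom of that stack, G, is the root.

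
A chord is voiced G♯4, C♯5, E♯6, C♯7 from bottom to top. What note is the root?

Reordering G#, C#, E# into stacked thirds gives C#–E#–G#; the bottom of that stack, C#, is the root.

C#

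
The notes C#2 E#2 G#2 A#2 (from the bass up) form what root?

A#

Reordering C#, E#, G#, A# into stacked thirds gives A#–C#–E#–G#; the bottom of that stack, A#, is the root.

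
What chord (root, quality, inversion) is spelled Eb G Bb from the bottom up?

Eb major, root position

The distinct note names are Eb, G, Bb. Stacked in thirds they read Eb–G–Bb, which is a major triad on Eb.
Eb is the root of Eb major; root in the bass means root position (figured bass 5/3).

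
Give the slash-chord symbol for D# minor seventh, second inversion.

D#m7/A#

Second inversion of D# minor seventh has the fifth (A#) in the bass. As a slash chord: D#m7/A#.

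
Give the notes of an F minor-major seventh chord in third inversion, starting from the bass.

The chord tones are F–Ab–C–E. With the seventh (E) lowest for third inversion: E, F, Ab, C.

E, F, Ab, C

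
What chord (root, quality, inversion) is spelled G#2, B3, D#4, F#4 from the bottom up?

The pitch classes G#, B, D#, F# arrange in thirds as G#–B–D#–F#: a G# minor seventh chord.
The lowest note is G#, the root of the chord, so this is root position (figured bass 7).

G# minor seventh, root position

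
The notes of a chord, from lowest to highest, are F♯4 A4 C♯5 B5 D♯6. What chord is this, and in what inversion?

B dominant ninth, second inversion

Reducing to letter names: F#, A, C#, B, D#. These stack in thirds as B–D#–F#–A–C# — a B dominant ninth chord.
The lowest note is F#, the fifth of the chord, so this is second inversion.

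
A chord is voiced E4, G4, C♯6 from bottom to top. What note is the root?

E, G, C# are the tones of a C# diminished triad (C#–E–G), making C# the root.

C#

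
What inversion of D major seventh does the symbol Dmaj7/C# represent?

third inversion

Dmaj7/C# means D major seventh with C# in the bass. C# is the seventh of D major seventh (D–F#–A–C#), so this is third inversion.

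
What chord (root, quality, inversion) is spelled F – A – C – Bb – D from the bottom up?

Bb major ninth, second inversion

The distinct note names are F, A, C, Bb, D. Stacked in thirds they read Bb–D–F–A–C, which is a major ninth chord on Bb.
F is the fifth of Bb major ninth; fifth in the bass means second inversion.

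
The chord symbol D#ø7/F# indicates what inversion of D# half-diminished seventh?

D#ø7/F# means D# half-diminished seventh with F# in the bass. F# is the third of D# half-diminished seventh (D#–F#–A–C#), so this is first inversion.

first inversion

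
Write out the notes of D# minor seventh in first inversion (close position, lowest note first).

The chord tones are D#–F#–A#–C#. With the third (F#) lowest for first inversion: F#, A#, C#, D#.

F#, A#, C#, D#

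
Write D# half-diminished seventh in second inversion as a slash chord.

D#ø7/A

Second inversion of D# half-diminished seventh has the fifth (A) in the bass. As a slash chord: D#ø7/A.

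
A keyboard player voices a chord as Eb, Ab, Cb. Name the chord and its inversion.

Ab minor, second inversion

The distinct note names are Eb, Ab, Cb. Stacked in thirds they read Ab–Cb–Eb, which is a minor triad on Ab.
The lowest note is Eb, the fifth of the chord, so this is second inversion (figured bass 6/4).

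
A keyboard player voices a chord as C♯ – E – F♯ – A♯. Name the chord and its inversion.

Reducing to letter names: C#, E, F#, A#. These stack in thirds as F#–A#–C#–E — an F# dominant seventh chord.
The lowest note is C#, the fifth of the chord, so this is second inversion (figured bass 4/3).

F# dominant seventh, second inversion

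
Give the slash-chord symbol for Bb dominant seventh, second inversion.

Second inversion of Bb dominant seventh has the fifth (F) in the bass. As a slash chord: Bb7/F.

Bb7/F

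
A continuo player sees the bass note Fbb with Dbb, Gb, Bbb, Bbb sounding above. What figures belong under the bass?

The notes Fbb, Dbb, Gb, Bbb stack in thirds as Gb–Bbb–Dbb–Fbb — a Gb diminished seventh chord. The bass Fbb is the seventh, so this is third inversion: figured 4/2.

4/2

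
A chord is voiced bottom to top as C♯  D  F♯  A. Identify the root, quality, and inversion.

D major seventh, third inversion

Reducing to letter names: C#, D, F#, A. These stack in thirds as D–F#–A–C# — a D major seventh chord.
C# is the seventh of D major seventh; seventh in the bass means third inversion (figured bass 4/2).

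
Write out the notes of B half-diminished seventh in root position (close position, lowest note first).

Spelling B half-diminished seventh: B–D–F–A. In root position the root is bass, giving B, D, F, A from the bottom.

B, D, F, A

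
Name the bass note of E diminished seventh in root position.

E

E diminished seventh is E–G–Bb–Db. Root position places the root in the bass: E.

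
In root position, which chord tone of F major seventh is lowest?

F

F major seventh is F–A–C–E. Root position places the root in the bass: F.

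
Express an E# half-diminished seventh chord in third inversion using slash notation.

E#ø7/D#

Third inversion of E# half-diminished seventh has the seventh (D#) in the bass. As a slash chord: E#ø7/D#.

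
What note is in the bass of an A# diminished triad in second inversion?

The fifth of A# diminished (A#–C#–E) is E; that is the bass in second inversion.

E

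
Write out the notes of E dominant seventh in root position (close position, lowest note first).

Spelling E dominant seventh: E–G#–B–D. In root position the root is bass, giving E, G#, B, D from the bottom.

E, G#, B, D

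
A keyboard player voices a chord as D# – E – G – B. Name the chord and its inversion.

Reducing to letter names: D#, E, G, B. These stack in thirds as E–G–B–D# — an E minor-major seventh chord.
D# is the seventh of E minor-major seventh; seventh in the bass means third inversion (figured bass 4/2).

E minor-major seventh, third inversion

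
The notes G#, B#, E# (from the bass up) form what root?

E#

G#, B#, E# are the tones of an E# minor triad (E#–G#–B#), making E# the root.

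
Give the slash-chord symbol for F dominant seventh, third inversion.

Third inversion of F dominant seventh has the seventh (Eb) in the bass. As a slash chord: F7/Eb.

F7/Eb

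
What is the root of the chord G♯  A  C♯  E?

A

G#, A, C#, E are the tones of an A major seventh chord (A–C#–E–G#), making A the root.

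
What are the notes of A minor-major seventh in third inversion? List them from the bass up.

G#, A, C, E

The chord tones are A–C–E–G#. With the seventh (G#) lowest for third inversion: G#, A, C, E.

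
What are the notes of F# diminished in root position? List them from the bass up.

Spelling F# diminished: F#–A–C. In root position the root is bass, giving F#, A, C from the bottom.

F#, A, C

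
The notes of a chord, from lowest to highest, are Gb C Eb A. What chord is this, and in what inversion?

A diminished seventh, third inversion

The pitch classes Gb, C, Eb, A arrange in thirds as A–C–Eb–Gb: an A diminished seventh chord.
Gb is the seventh of A diminished seventh; seventh in the bass means third inversion (figured bass 4/2).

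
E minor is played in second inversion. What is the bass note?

B

E minor is E–G–B. Second inversion places the fifth in the bass: B.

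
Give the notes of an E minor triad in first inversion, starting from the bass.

E minor is E–G–B. First inversion puts the third (G) in the bass, with the remaining tones above: G, B, E.

G, B, E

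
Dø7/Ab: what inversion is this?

Dø7/Ab means D half-diminished seventh with Ab in the bass. Ab is the fifth of D half-diminished seventh (D–F–Ab–C), so this is second inversion.

second inversion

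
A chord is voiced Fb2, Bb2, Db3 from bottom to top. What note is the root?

Reordering Fb, Bb, Db into stacked thirds gives Bb–Db–Fb; the bottom of that stack, Bb, is the root.

Bb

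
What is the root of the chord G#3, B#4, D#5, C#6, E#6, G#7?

C#

G#, B#, D#, C#, E# are the tones of a C# major ninth chord (C#–E#–G#–B#–D#), making C# the root.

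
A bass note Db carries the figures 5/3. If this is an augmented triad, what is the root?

Db

The figures 5/3 mean the root of the chord is in the bass. If Db is the root of an augmented triad, the root is Db (chord tones Db–F–A).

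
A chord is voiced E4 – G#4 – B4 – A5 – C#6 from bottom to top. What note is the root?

E, G#, B, A, C# are the tones of an A major ninth chord (A–C#–E–G#–B), making A the root.

A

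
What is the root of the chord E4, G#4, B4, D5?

E

Reordering E, G#, B, D into stacked thirds gives E–G#–B–D; the bottom of that stack, E, is the root.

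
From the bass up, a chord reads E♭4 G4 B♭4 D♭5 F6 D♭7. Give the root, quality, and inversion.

The distinct note names are Eb, G, Bb, Db, F. Stacked in thirds they read Eb–G–Bb–Db–F, which is a dominant ninth chord on Eb.
Eb is the root of Eb dominant ninth; root in the bass means root position.

Eb dominant ninth, root position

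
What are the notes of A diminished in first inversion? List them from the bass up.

The chord tones are A–C–Eb. With the third (C) lowest for first inversion: C, Eb, A.

C, Eb, A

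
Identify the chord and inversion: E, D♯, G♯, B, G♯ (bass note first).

The pitch classes E, D#, G#, B arrange in thirds as E–G#–B–D#: an E major seventh chord.
The lowest note is E, the root of the chord, so this is root position (figured bass 7).

E major seventh, root position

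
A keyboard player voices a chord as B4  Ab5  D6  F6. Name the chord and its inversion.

B diminished seventh, root position

The distinct note names are B, Ab, D, F. Stacked in thirds they read B–D–F–Ab, which is a diminished seventh chord on B.
With the root (B) in the bass, the chord is in root position (figured bass 7).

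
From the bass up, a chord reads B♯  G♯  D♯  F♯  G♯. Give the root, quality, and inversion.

G# dominant seventh, first inversion

Reducing to letter names: B#, G#, D#, F#. These stack in thirds as G#–B#–D#–F# — a G# dominant seventh chord.
With the third (B#) in the bass, the chord is in first inversion (figured bass 6/5).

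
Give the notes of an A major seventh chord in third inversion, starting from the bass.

The chord tones are A–C#–E–G#. With the seventh (G#) lowest for third inversion: G#, A, C#, E.

G#, A, C#, E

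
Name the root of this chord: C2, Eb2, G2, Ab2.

Ab

Reordering C, Eb, G, Ab into stacked thirds gives Ab–C–Eb–G; the bottom of that stack, Ab, is the root.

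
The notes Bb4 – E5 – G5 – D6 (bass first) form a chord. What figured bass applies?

4/3

The notes Bb, E, G, D stack in thirds as E–G–Bb–D — an E half-diminished seventh chord. The bass Bb is the fifth, so this is second inversion: figured 4/3.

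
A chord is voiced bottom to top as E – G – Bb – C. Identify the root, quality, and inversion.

The distinct note names are E, G, Bb, C. Stacked in thirds they read C–E–G–Bb, which is a dominant seventh chord on C.
E is the third of C dominant seventh; third in the bass means first inversion (figured bass 6/5).

C dominant seventh, first inversion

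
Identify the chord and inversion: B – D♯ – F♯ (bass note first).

The distinct note names are B, D#, F#. Stacked in thirds they read B–D#–F#, which is a major triad on B.
With the root (B) in the bass, the chord is in root position (figured bass 5/3).

B major, root position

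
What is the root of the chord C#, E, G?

The distinct letter names are C#, E, G. Arranged as a stack of thirds they read C#–E–G, so C# is the root (a C# diminished triad).

C#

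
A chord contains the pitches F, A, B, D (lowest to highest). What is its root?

B

The distinct letter names are F, A, B, D. Arranged as a stack of thirds they read B–D–F–A, so B is the root (a B half-diminished seventh chord).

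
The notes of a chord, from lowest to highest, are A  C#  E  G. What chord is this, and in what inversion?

The pitch classes A, C#, E, G arrange in thirds as A–C#–E–G: an A dominant seventh chord.
The lowest note is A, the root of the chord, so this is root position (figured bass 7).

A dominant seventh, root position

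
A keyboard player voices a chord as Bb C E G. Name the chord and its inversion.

C dominant seventh, third inversion

The pitch classes Bb, C, E, G arrange in thirds as C–E–G–Bb: a C dominant seventh chord.
With the seventh (Bb) in the bass, the chord is in third inversion (figured bass 4/2).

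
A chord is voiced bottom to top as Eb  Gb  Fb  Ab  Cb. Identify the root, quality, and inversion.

The pitch classes Eb, Gb, Fb, Ab, Cb arrange in thirds as Fb–Ab–Cb–Eb–Gb: an Fb major ninth chord.
Eb is the seventh of Fb major ninth; seventh in the bass means third inversion.

Fb major ninth, third inversion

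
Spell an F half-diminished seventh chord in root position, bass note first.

F half-diminished seventh is F–Ab–Cb–Eb. Root position puts the root (F) in the bass, with the remaining tones above: F, Ab, Cb, Eb.

F, Ab, Cb, Eb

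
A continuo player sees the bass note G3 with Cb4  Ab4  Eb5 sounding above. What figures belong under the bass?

4/2

The notes G, Cb, Ab, Eb stack in thirds as Ab–Cb–Eb–G — an Ab minor-major seventh chord. The bass G is the seventh, so this is third inversion: figured 4/2.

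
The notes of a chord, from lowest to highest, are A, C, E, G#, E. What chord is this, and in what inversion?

The distinct note names are A, C, E, G#. Stacked in thirds they read A–C–E–G#, which is a minor-major seventh chord on A.
A is the root of A minor-major seventh; root in the bass means root position (figured bass 7).

A minor-major seventh, root position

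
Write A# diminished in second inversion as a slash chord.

A#dim/E

Second inversion of A# diminished has the fifth (E) in the bass. As a slash chord: A#dim/E.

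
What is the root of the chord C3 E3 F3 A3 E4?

C, E, F, A are the tones of an F major seventh chord (F–A–C–E), making F the root.

F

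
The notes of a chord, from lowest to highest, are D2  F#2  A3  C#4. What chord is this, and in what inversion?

D major seventh, root position

Reducing to letter names: D, F#, A, C#. These stack in thirds as D–F#–A–C# — a D major seventh chord.
With the root (D) in the bass, the chord is in root position (figured bass 7).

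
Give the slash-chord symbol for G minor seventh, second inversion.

Second inversion of G minor seventh has the fifth (D) in the bass. As a slash chord: Gm7/D.

Gm7/D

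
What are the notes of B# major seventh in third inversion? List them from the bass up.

Spelling B# major seventh: B#–D##–F##–A##. In third inversion the seventh is bass, giving A##, B#, D##, F## from the bottom.

A##, B#, D##, F##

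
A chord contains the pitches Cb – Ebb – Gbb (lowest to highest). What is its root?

Cb

Cb, Ebb, Gbb are the tones of a Cb diminished triad (Cb–Ebb–Gbb), making Cb the root.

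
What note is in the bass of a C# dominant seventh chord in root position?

In root position the root is lowest. For C# dominant seventh (C#–E#–G#–B) that is C#.

C#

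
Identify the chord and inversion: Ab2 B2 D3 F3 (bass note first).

Reducing to letter names: Ab, B, D, F. These stack in thirds as B–D–F–Ab — a B diminished seventh chord.
Ab is the seventh of B diminished seventh; seventh in the bass means third inversion (figured bass 4/2).

B diminished seventh, third inversion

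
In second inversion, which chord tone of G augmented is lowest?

D#

The fifth of G augmented (G–B–D#) is D#; that is the bass in second inversion.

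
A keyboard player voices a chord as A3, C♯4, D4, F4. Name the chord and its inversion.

D minor-major seventh, second inversion

The distinct note names are A, C#, D, F. Stacked in thirds they read D–F–A–C#, which is a minor-major seventh chord on D.
The lowest note is A, the fifth of the chord, so this is second inversion (figured bass 4/3).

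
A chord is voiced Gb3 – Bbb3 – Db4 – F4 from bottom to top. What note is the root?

Gb

The distinct letter names are Gb, Bbb, Db, F. Arranged as a stack of thirds they read Gb–Bbb–Db–F, so Gb is the root (a Gb minor-major seventh chord).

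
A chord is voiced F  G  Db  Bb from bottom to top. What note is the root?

F, G, Db, Bb are the tones of a G half-diminished seventh chord (G–Bb–Db–F), making G the root.

G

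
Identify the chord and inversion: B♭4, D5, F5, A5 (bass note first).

The distinct note names are Bb, D, F, A. Stacked in thirds they read Bb–D–F–A, which is a major seventh chord on Bb.
Bb is the root of Bb major seventh; root in the bass means root position (figured bass 7).

Bb major seventh, root position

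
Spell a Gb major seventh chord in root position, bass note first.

Gb, Bb, Db, F

The chord tones are Gb–Bb–Db–F. With the root (Gb) lowest for root position: Gb, Bb, Db, F.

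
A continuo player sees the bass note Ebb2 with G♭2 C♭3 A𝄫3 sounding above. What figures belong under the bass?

The notes Ebb, Gb, Cb, Abb stack in thirds as Abb–Cb–Ebb–Gb — an Abb major seventh chord. The bass Ebb is the fifth, so this is second inversion: figured 4/3.

4/3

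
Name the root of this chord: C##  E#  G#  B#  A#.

A#

The distinct letter names are C##, E#, G#, B#, A#. Arranged as a stack of thirds they read A#–C##–E#–G#–B#, so A# is the root (an A# dominant ninth chord).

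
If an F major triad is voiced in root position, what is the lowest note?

F

The root of F major (F–A–C) is F; that is the bass in root position.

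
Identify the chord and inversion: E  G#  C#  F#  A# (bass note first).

The pitch classes E, G#, C#, F#, A# arrange in thirds as F#–A#–C#–E–G#: an F# dominant ninth chord.
The lowest note is E, the seventh of the chord, so this is third inversion.

F# dominant ninth, third inversion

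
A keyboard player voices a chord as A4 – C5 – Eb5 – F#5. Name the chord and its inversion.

Reducing to letter names: A, C, Eb, F#. These stack in thirds as F#–A–C–Eb — an F# diminished seventh chord.
A is the third of F# diminished seventh; third in the bass means first inversion (figured bass 6/5).

F# diminished seventh, first inversion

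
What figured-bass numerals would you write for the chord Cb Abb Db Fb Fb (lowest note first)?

The notes Cb, Abb, Db, Fb stack in thirds as Db–Fb–Abb–Cb — a Db half-diminished seventh chord. The bass Cb is the seventh, so this is third inversion: figured 4/2.

4/2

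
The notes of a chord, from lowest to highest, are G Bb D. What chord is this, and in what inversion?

Reducing to letter names: G, Bb, D. These stack in thirds as G–Bb–D — a G minor triad.
G is the root of G minor; root in the bass means root position (figured bass 5/3).

G minor, root position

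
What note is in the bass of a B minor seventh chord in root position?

B

B minor seventh is B–D–F#–A. Root position places the root in the bass: B.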